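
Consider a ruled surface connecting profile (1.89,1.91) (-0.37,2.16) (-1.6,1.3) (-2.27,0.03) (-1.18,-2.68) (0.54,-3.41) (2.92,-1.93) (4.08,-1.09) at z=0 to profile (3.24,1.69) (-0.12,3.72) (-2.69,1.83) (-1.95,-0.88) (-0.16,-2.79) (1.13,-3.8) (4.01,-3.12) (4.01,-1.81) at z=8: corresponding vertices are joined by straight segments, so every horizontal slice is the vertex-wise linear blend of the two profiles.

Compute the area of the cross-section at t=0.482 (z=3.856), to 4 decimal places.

Cross-section at t=0.482: each vertex is (1-t)·p0[i] + t·p1[i].
  v1: (1-0.482)·(1.89,1.91) + 0.482·(3.24,1.69) = (2.5407,1.8040)
  v2: (1-0.482)·(-0.37,2.16) + 0.482·(-0.12,3.72) = (-0.2495,2.9119)
  v3: (1-0.482)·(-1.6,1.3) + 0.482·(-2.69,1.83) = (-2.1254,1.5555)
  v4: (1-0.482)·(-2.27,0.03) + 0.482·(-1.95,-0.88) = (-2.1158,-0.4086)
  v5: (1-0.482)·(-1.18,-2.68) + 0.482·(-0.16,-2.79) = (-0.6884,-2.7330)
  v6: (1-0.482)·(0.54,-3.41) + 0.482·(1.13,-3.8) = (0.8244,-3.5980)
  v7: (1-0.482)·(2.92,-1.93) + 0.482·(4.01,-3.12) = (3.4454,-2.5036)
  v8: (1-0.482)·(4.08,-1.09) + 0.482·(4.01,-1.81) = (4.0463,-1.4370)
Shoelace sum Σ(x_i·y_{i+1} − x_{i+1}·y_i):
  i=1: 2.5407·2.9119 − -0.2495·1.8040 = +7.8484 (running +7.8484)
  i=2: -0.2495·1.5555 − -2.1254·2.9119 = +5.8008 (running +13.6493)
  i=3: -2.1254·-0.4086 − -2.1158·1.5555 = +4.1595 (running +17.8087)
  i=4: -2.1158·-2.7330 − -0.6884·-0.4086 = +5.5011 (running +23.3098)
  i=5: -0.6884·-3.5980 − 0.8244·-2.7330 = +4.7298 (running +28.0396)
  i=6: 0.8244·-2.5036 − 3.4454·-3.5980 = +10.3325 (running +38.3721)
  i=7: 3.4454·-1.4370 − 4.0463·-2.5036 = +5.1790 (running +43.5511)
  i=8: 4.0463·1.8040 − 2.5407·-1.4370 = +10.9504 (running +54.5015)
Area = |Σ|/2 = |54.5015|/2 = 27.2507

Area at t=0.482: 27.2507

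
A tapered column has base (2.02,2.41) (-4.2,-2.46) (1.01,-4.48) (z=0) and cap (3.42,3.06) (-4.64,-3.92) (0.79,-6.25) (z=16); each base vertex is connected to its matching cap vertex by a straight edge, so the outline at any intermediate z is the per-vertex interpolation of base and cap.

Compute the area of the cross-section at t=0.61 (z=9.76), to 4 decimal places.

Cross-section at t=0.61: each vertex is (1-t)·p0[i] + t·p1[i].
  v1: (1-0.61)·(2.02,2.41) + 0.61·(3.42,3.06) = (2.8740,2.8065)
  v2: (1-0.61)·(-4.2,-2.46) + 0.61·(-4.64,-3.92) = (-4.4684,-3.3506)
  v3: (1-0.61)·(1.01,-4.48) + 0.61·(0.79,-6.25) = (0.8758,-5.5597)
Shoelace sum Σ(x_i·y_{i+1} − x_{i+1}·y_i):
  i=1: 2.8740·-3.3506 − -4.4684·2.8065 = +2.9109 (running +2.9109)
  i=2: -4.4684·-5.5597 − 0.8758·-3.3506 = +27.7774 (running +30.6884)
  i=3: 0.8758·2.8065 − 2.8740·-5.5597 = +18.4365 (running +49.1249)
Area = |Σ|/2 = |49.1249|/2 = 24.5624

Area at t=0.61: 24.5624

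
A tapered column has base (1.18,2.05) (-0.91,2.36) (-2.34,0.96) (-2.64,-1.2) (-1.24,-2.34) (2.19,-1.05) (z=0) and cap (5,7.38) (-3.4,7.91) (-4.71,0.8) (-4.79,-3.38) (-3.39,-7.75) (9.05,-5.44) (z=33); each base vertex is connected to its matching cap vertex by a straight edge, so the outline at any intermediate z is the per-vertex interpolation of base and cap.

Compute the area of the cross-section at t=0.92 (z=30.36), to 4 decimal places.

Area at t=0.92: 145.8780

Cross-section at t=0.92: each vertex is (1-t)·p0[i] + t·p1[i].
  v1: (1-0.92)·(1.18,2.05) + 0.92·(5,7.38) = (4.6944,6.9536)
  v2: (1-0.92)·(-0.91,2.36) + 0.92·(-3.4,7.91) = (-3.2008,7.4660)
  v3: (1-0.92)·(-2.34,0.96) + 0.92·(-4.71,0.8) = (-4.5204,0.8128)
  v4: (1-0.92)·(-2.64,-1.2) + 0.92·(-4.79,-3.38) = (-4.6180,-3.2056)
  v5: (1-0.92)·(-1.24,-2.34) + 0.92·(-3.39,-7.75) = (-3.2180,-7.3172)
  v6: (1-0.92)·(2.19,-1.05) + 0.92·(9.05,-5.44) = (8.5012,-5.0888)
Shoelace sum Σ(x_i·y_{i+1} − x_{i+1}·y_i):
  i=1: 4.6944·7.4660 − -3.2008·6.9536 = +57.3055 (running +57.3055)
  i=2: -3.2008·0.8128 − -4.5204·7.4660 = +31.1477 (running +88.4532)
  i=3: -4.5204·-3.2056 − -4.6180·0.8128 = +18.2441 (running +106.6973)
  i=4: -4.6180·-7.3172 − -3.2180·-3.2056 = +23.4752 (running +130.1725)
  i=5: -3.2180·-5.0888 − 8.5012·-7.3172 = +78.5807 (running +208.7532)
  i=6: 8.5012·6.9536 − 4.6944·-5.0888 = +83.0028 (running +291.7560)
Area = |Σ|/2 = |291.7560|/2 = 145.8780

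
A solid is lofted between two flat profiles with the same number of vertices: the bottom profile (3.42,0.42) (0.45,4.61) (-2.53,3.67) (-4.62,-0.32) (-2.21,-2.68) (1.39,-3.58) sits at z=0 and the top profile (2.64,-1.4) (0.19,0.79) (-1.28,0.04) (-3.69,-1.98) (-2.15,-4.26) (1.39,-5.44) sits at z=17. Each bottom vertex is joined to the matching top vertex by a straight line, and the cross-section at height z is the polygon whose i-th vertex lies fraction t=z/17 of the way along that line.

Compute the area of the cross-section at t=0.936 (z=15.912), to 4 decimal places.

Area at t=0.936: 24.7043

Cross-section at t=0.936: each vertex is (1-t)·p0[i] + t·p1[i].
  v1: (1-0.936)·(3.42,0.42) + 0.936·(2.64,-1.4) = (2.6899,-1.2835)
  v2: (1-0.936)·(0.45,4.61) + 0.936·(0.19,0.79) = (0.2066,1.0345)
  v3: (1-0.936)·(-2.53,3.67) + 0.936·(-1.28,0.04) = (-1.3600,0.2723)
  v4: (1-0.936)·(-4.62,-0.32) + 0.936·(-3.69,-1.98) = (-3.7495,-1.8738)
  v5: (1-0.936)·(-2.21,-2.68) + 0.936·(-2.15,-4.26) = (-2.1538,-4.1589)
  v6: (1-0.936)·(1.39,-3.58) + 0.936·(1.39,-5.44) = (1.3900,-5.3210)
Shoelace sum Σ(x_i·y_{i+1} − x_{i+1}·y_i):
  i=1: 2.6899·1.0345 − 0.2066·-1.2835 = +3.0479 (running +3.0479)
  i=2: 0.2066·0.2723 − -1.3600·1.0345 = +1.4632 (running +4.5111)
  i=3: -1.3600·-1.8738 − -3.7495·0.2723 = +3.5694 (running +8.0804)
  i=4: -3.7495·-4.1589 − -2.1538·-1.8738 = +11.5580 (running +19.6385)
  i=5: -2.1538·-5.3210 − 1.3900·-4.1589 = +17.2413 (running +36.8798)
  i=6: 1.3900·-1.2835 − 2.6899·-5.3210 = +12.5289 (running +49.4087)
Area = |Σ|/2 = |49.4087|/2 = 24.7043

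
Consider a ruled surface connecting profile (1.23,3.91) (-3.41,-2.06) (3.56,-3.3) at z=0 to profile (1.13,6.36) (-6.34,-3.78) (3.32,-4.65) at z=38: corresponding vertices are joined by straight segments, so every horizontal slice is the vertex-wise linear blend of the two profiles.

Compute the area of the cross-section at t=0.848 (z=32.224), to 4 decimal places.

Area at t=0.848: 47.2316

Cross-section at t=0.848: each vertex is (1-t)·p0[i] + t·p1[i].
  v1: (1-0.848)·(1.23,3.91) + 0.848·(1.13,6.36) = (1.1452,5.9876)
  v2: (1-0.848)·(-3.41,-2.06) + 0.848·(-6.34,-3.78) = (-5.8946,-3.5186)
  v3: (1-0.848)·(3.56,-3.3) + 0.848·(3.32,-4.65) = (3.3565,-4.4448)
Shoelace sum Σ(x_i·y_{i+1} − x_{i+1}·y_i):
  i=1: 1.1452·-3.5186 − -5.8946·5.9876 = +31.2653 (running +31.2653)
  i=2: -5.8946·-4.4448 − 3.3565·-3.5186 = +38.0105 (running +69.2758)
  i=3: 3.3565·5.9876 − 1.1452·-4.4448 = +25.1874 (running +94.4632)
Area = |Σ|/2 = |94.4632|/2 = 47.2316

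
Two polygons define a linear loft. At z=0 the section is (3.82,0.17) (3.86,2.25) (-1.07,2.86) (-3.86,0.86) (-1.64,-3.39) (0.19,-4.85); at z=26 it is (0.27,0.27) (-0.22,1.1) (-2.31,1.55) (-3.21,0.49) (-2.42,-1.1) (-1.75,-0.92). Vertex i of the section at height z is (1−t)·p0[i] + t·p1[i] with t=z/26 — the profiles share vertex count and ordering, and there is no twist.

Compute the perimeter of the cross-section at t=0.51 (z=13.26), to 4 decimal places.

Cross-section at t=0.51: each vertex is (1-t)·p0[i] + t·p1[i].
  v1: (1-0.51)·(3.82,0.17) + 0.51·(0.27,0.27) = (2.0095,0.2210)
  v2: (1-0.51)·(3.86,2.25) + 0.51·(-0.22,1.1) = (1.7792,1.6635)
  v3: (1-0.51)·(-1.07,2.86) + 0.51·(-2.31,1.55) = (-1.7024,2.1919)
  v4: (1-0.51)·(-3.86,0.86) + 0.51·(-3.21,0.49) = (-3.5285,0.6713)
  v5: (1-0.51)·(-1.64,-3.39) + 0.51·(-2.42,-1.1) = (-2.0378,-2.2221)
  v6: (1-0.51)·(0.19,-4.85) + 0.51·(-1.75,-0.92) = (-0.7994,-2.8457)
Perimeter = Σ |v_{i+1} − v_i|:
  edge 1→2: √(-0.2303² + 1.4425²) = 1.4608 (running 1.4608)
  edge 2→3: √(-3.4816² + 0.5284²) = 3.5215 (running 4.9822)
  edge 3→4: √(-1.8261² + -1.5206²) = 2.3763 (running 7.3586)
  edge 4→5: √(1.4907² + -2.8934²) = 3.2548 (running 10.6134)
  edge 5→6: √(1.2384² + -0.6236²) = 1.3865 (running 11.9999)
  edge 6→1: √(2.8089² + 3.0667²) = 4.1587 (running 16.1586)
Perimeter = 16.1586

Perimeter at t=0.51: 16.1586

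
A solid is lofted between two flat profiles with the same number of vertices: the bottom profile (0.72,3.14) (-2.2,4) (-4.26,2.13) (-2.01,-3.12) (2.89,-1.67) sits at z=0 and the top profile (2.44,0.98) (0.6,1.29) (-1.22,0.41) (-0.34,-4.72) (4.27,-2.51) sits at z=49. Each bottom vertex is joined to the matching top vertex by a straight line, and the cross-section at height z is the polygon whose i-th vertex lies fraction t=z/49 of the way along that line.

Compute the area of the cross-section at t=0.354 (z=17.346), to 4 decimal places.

Cross-section at t=0.354: each vertex is (1-t)·p0[i] + t·p1[i].
  v1: (1-0.354)·(0.72,3.14) + 0.354·(2.44,0.98) = (1.3289,2.3754)
  v2: (1-0.354)·(-2.2,4) + 0.354·(0.6,1.29) = (-1.2088,3.0407)
  v3: (1-0.354)·(-4.26,2.13) + 0.354·(-1.22,0.41) = (-3.1838,1.5211)
  v4: (1-0.354)·(-2.01,-3.12) + 0.354·(-0.34,-4.72) = (-1.4188,-3.6864)
  v5: (1-0.354)·(2.89,-1.67) + 0.354·(4.27,-2.51) = (3.3785,-1.9674)
Shoelace sum Σ(x_i·y_{i+1} − x_{i+1}·y_i):
  i=1: 1.3289·3.0407 − -1.2088·2.3754 = +6.9120 (running +6.9120)
  i=2: -1.2088·1.5211 − -3.1838·3.0407 = +7.8422 (running +14.7543)
  i=3: -3.1838·-3.6864 − -1.4188·1.5211 = +13.8951 (running +28.6494)
  i=4: -1.4188·-1.9674 − 3.3785·-3.6864 = +15.2459 (running +43.8953)
  i=5: 3.3785·2.3754 − 1.3289·-1.9674 = +10.6396 (running +54.5348)
Area = |Σ|/2 = |54.5348|/2 = 27.2674

Area at t=0.354: 27.2674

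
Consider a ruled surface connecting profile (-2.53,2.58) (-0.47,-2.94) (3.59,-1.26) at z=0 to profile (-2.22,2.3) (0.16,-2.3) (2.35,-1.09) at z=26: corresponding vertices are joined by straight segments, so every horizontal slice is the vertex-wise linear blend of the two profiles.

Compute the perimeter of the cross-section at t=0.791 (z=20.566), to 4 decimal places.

Perimeter at t=0.791: 14.2222

Cross-section at t=0.791: each vertex is (1-t)·p0[i] + t·p1[i].
  v1: (1-0.791)·(-2.53,2.58) + 0.791·(-2.22,2.3) = (-2.2848,2.3585)
  v2: (1-0.791)·(-0.47,-2.94) + 0.791·(0.16,-2.3) = (0.0283,-2.4338)
  v3: (1-0.791)·(3.59,-1.26) + 0.791·(2.35,-1.09) = (2.6092,-1.1255)
Perimeter = Σ |v_{i+1} − v_i|:
  edge 1→2: √(2.3131² + -4.7923²) = 5.3213 (running 5.3213)
  edge 2→3: √(2.5808² + 1.3082²) = 2.8935 (running 8.2148)
  edge 3→1: √(-4.8940² + 3.4840²) = 6.0074 (running 14.2222)
Perimeter = 14.2222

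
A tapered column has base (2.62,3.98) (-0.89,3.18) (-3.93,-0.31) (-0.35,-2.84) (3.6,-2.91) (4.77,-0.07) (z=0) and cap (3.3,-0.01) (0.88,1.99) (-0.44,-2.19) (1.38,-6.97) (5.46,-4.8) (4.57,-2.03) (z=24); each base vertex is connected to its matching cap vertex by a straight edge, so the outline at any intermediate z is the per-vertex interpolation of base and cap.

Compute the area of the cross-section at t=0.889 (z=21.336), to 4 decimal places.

Cross-section at t=0.889: each vertex is (1-t)·p0[i] + t·p1[i].
  v1: (1-0.889)·(2.62,3.98) + 0.889·(3.3,-0.01) = (3.2245,0.4329)
  v2: (1-0.889)·(-0.89,3.18) + 0.889·(0.88,1.99) = (0.6835,2.1221)
  v3: (1-0.889)·(-3.93,-0.31) + 0.889·(-0.44,-2.19) = (-0.8274,-1.9813)
  v4: (1-0.889)·(-0.35,-2.84) + 0.889·(1.38,-6.97) = (1.1880,-6.5116)
  v5: (1-0.889)·(3.6,-2.91) + 0.889·(5.46,-4.8) = (5.2535,-4.5902)
  v6: (1-0.889)·(4.77,-0.07) + 0.889·(4.57,-2.03) = (4.5922,-1.8124)
Shoelace sum Σ(x_i·y_{i+1} − x_{i+1}·y_i):
  i=1: 3.2245·2.1221 − 0.6835·0.4329 = +6.5468 (running +6.5468)
  i=2: 0.6835·-1.9813 − -0.8274·2.1221 = +0.4015 (running +6.9483)
  i=3: -0.8274·-6.5116 − 1.1880·-1.9813 = +7.7414 (running +14.6897)
  i=4: 1.1880·-4.5902 − 5.2535·-6.5116 = +28.7558 (running +43.4455)
  i=5: 5.2535·-1.8124 − 4.5922·-4.5902 = +11.5574 (running +55.0029)
  i=6: 4.5922·0.4329 − 3.2245·-1.8124 = +7.8322 (running +62.8351)
Area = |Σ|/2 = |62.8351|/2 = 31.4175

Area at t=0.889: 31.4175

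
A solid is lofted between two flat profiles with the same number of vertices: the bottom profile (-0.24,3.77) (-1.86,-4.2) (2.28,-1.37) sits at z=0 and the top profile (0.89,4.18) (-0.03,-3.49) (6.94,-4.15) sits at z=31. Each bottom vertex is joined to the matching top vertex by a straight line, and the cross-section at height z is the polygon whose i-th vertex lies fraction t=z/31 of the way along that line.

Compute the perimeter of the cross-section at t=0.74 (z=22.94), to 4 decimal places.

Cross-section at t=0.74: each vertex is (1-t)·p0[i] + t·p1[i].
  v1: (1-0.74)·(-0.24,3.77) + 0.74·(0.89,4.18) = (0.5962,4.0734)
  v2: (1-0.74)·(-1.86,-4.2) + 0.74·(-0.03,-3.49) = (-0.5058,-3.6746)
  v3: (1-0.74)·(2.28,-1.37) + 0.74·(6.94,-4.15) = (5.7284,-3.4272)
Perimeter = Σ |v_{i+1} − v_i|:
  edge 1→2: √(-1.1020² + -7.7480²) = 7.8260 (running 7.8260)
  edge 2→3: √(6.2342² + 0.2474²) = 6.2391 (running 14.0651)
  edge 3→1: √(-5.1322² + 7.5006²) = 9.0884 (running 23.1535)
Perimeter = 23.1535

Perimeter at t=0.74: 23.1535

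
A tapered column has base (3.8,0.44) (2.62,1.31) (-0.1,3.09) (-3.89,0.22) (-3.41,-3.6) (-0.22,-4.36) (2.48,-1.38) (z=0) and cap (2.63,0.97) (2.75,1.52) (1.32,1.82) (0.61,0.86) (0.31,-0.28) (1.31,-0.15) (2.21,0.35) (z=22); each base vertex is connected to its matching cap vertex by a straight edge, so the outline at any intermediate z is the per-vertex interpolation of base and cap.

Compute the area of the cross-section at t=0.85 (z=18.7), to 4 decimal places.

Cross-section at t=0.85: each vertex is (1-t)·p0[i] + t·p1[i].
  v1: (1-0.85)·(3.8,0.44) + 0.85·(2.63,0.97) = (2.8055,0.8905)
  v2: (1-0.85)·(2.62,1.31) + 0.85·(2.75,1.52) = (2.7305,1.4885)
  v3: (1-0.85)·(-0.1,3.09) + 0.85·(1.32,1.82) = (1.1070,2.0105)
  v4: (1-0.85)·(-3.89,0.22) + 0.85·(0.61,0.86) = (-0.0650,0.7640)
  v5: (1-0.85)·(-3.41,-3.6) + 0.85·(0.31,-0.28) = (-0.2480,-0.7780)
  v6: (1-0.85)·(-0.22,-4.36) + 0.85·(1.31,-0.15) = (1.0805,-0.7815)
  v7: (1-0.85)·(2.48,-1.38) + 0.85·(2.21,0.35) = (2.2505,0.0905)
Shoelace sum Σ(x_i·y_{i+1} − x_{i+1}·y_i):
  i=1: 2.8055·1.4885 − 2.7305·0.8905 = +1.7445 (running +1.7445)
  i=2: 2.7305·2.0105 − 1.1070·1.4885 = +3.8419 (running +5.5864)
  i=3: 1.1070·0.7640 − -0.0650·2.0105 = +0.9764 (running +6.5628)
  i=4: -0.0650·-0.7780 − -0.2480·0.7640 = +0.2400 (running +6.8028)
  i=5: -0.2480·-0.7815 − 1.0805·-0.7780 = +1.0344 (running +7.8373)
  i=6: 1.0805·0.0905 − 2.2505·-0.7815 = +1.8566 (running +9.6938)
  i=7: 2.2505·0.8905 − 2.8055·0.0905 = +1.7502 (running +11.4440)
Area = |Σ|/2 = |11.4440|/2 = 5.7220

Area at t=0.85: 5.7220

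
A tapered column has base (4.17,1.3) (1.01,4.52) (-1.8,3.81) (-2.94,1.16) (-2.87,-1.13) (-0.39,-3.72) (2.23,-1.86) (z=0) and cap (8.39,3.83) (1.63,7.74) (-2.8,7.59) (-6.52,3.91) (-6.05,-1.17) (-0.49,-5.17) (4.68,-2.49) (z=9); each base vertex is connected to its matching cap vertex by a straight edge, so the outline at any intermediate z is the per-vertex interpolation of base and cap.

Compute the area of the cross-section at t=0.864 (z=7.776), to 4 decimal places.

Area at t=0.864: 113.1605

Cross-section at t=0.864: each vertex is (1-t)·p0[i] + t·p1[i].
  v1: (1-0.864)·(4.17,1.3) + 0.864·(8.39,3.83) = (7.8161,3.4859)
  v2: (1-0.864)·(1.01,4.52) + 0.864·(1.63,7.74) = (1.5457,7.3021)
  v3: (1-0.864)·(-1.8,3.81) + 0.864·(-2.8,7.59) = (-2.6640,7.0759)
  v4: (1-0.864)·(-2.94,1.16) + 0.864·(-6.52,3.91) = (-6.0331,3.5360)
  v5: (1-0.864)·(-2.87,-1.13) + 0.864·(-6.05,-1.17) = (-5.6175,-1.1646)
  v6: (1-0.864)·(-0.39,-3.72) + 0.864·(-0.49,-5.17) = (-0.4764,-4.9728)
  v7: (1-0.864)·(2.23,-1.86) + 0.864·(4.68,-2.49) = (4.3468,-2.4043)
Shoelace sum Σ(x_i·y_{i+1} − x_{i+1}·y_i):
  i=1: 7.8161·7.3021 − 1.5457·3.4859 = +51.6855 (running +51.6855)
  i=2: 1.5457·7.0759 − -2.6640·7.3021 = +30.3898 (running +82.0754)
  i=3: -2.6640·3.5360 − -6.0331·7.0759 = +33.2700 (running +115.3453)
  i=4: -6.0331·-1.1646 − -5.6175·3.5360 = +26.8895 (running +142.2348)
  i=5: -5.6175·-4.9728 − -0.4764·-1.1646 = +27.3800 (running +169.6148)
  i=6: -0.4764·-2.4043 − 4.3468·-4.9728 = +22.7612 (running +192.3760)
  i=7: 4.3468·3.4859 − 7.8161·-2.4043 = +33.9450 (running +226.3210)
Area = |Σ|/2 = |226.3210|/2 = 113.1605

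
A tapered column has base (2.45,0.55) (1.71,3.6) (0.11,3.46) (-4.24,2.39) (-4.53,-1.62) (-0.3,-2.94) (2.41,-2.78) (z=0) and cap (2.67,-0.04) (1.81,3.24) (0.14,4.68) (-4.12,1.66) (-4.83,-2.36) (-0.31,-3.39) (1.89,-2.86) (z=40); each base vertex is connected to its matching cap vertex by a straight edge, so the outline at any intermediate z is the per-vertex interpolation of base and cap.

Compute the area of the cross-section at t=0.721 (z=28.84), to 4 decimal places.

Area at t=0.721: 40.9248

Cross-section at t=0.721: each vertex is (1-t)·p0[i] + t·p1[i].
  v1: (1-0.721)·(2.45,0.55) + 0.721·(2.67,-0.04) = (2.6086,0.1246)
  v2: (1-0.721)·(1.71,3.6) + 0.721·(1.81,3.24) = (1.7821,3.3404)
  v3: (1-0.721)·(0.11,3.46) + 0.721·(0.14,4.68) = (0.1316,4.3396)
  v4: (1-0.721)·(-4.24,2.39) + 0.721·(-4.12,1.66) = (-4.1535,1.8637)
  v5: (1-0.721)·(-4.53,-1.62) + 0.721·(-4.83,-2.36) = (-4.7463,-2.1535)
  v6: (1-0.721)·(-0.3,-2.94) + 0.721·(-0.31,-3.39) = (-0.3072,-3.2645)
  v7: (1-0.721)·(2.41,-2.78) + 0.721·(1.89,-2.86) = (2.0351,-2.8377)
Shoelace sum Σ(x_i·y_{i+1} − x_{i+1}·y_i):
  i=1: 2.6086·3.3404 − 1.7821·0.1246 = +8.4919 (running +8.4919)
  i=2: 1.7821·4.3396 − 0.1316·3.3404 = +7.2939 (running +15.7858)
  i=3: 0.1316·1.8637 − -4.1535·4.3396 = +18.2698 (running +34.0556)
  i=4: -4.1535·-2.1535 − -4.7463·1.8637 = +17.7902 (running +51.8459)
  i=5: -4.7463·-3.2645 − -0.3072·-2.1535 = +14.8325 (running +66.6783)
  i=6: -0.3072·-2.8377 − 2.0351·-3.2645 = +7.5152 (running +74.1935)
  i=7: 2.0351·0.1246 − 2.6086·-2.8377 = +7.6560 (running +81.8495)
Area = |Σ|/2 = |81.8495|/2 = 40.9248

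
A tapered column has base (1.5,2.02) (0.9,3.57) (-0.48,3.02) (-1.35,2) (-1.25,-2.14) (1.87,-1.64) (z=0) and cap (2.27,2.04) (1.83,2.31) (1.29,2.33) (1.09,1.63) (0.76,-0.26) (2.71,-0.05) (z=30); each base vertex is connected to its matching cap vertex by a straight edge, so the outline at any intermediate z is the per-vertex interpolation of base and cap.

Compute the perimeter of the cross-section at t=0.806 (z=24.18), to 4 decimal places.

Cross-section at t=0.806: each vertex is (1-t)·p0[i] + t·p1[i].
  v1: (1-0.806)·(1.5,2.02) + 0.806·(2.27,2.04) = (2.1206,2.0361)
  v2: (1-0.806)·(0.9,3.57) + 0.806·(1.83,2.31) = (1.6496,2.5544)
  v3: (1-0.806)·(-0.48,3.02) + 0.806·(1.29,2.33) = (0.9466,2.4639)
  v4: (1-0.806)·(-1.35,2) + 0.806·(1.09,1.63) = (0.6166,1.7018)
  v5: (1-0.806)·(-1.25,-2.14) + 0.806·(0.76,-0.26) = (0.3701,-0.6247)
  v6: (1-0.806)·(1.87,-1.64) + 0.806·(2.71,-0.05) = (2.5470,-0.3585)
Perimeter = Σ |v_{i+1} − v_i|:
  edge 1→2: √(-0.4710² + 0.5183²) = 0.7004 (running 0.7004)
  edge 2→3: √(-0.7030² + -0.0906²) = 0.7088 (running 1.4092)
  edge 3→4: √(-0.3300² + -0.7621²) = 0.8305 (running 2.2396)
  edge 4→5: √(-0.2466² + -2.3265²) = 2.3395 (running 4.5791)
  edge 5→6: √(2.1770² + 0.2663²) = 2.1932 (running 6.7723)
  edge 6→1: √(-0.4264² + 2.3946²) = 2.4323 (running 9.2046)
Perimeter = 9.2046

Perimeter at t=0.806: 9.2046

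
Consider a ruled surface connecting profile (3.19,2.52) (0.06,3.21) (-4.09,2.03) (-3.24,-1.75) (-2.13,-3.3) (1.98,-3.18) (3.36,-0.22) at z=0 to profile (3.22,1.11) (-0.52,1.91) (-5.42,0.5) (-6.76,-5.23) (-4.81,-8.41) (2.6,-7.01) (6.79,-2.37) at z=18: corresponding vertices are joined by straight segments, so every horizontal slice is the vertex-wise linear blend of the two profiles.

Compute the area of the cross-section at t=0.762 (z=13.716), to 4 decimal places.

Cross-section at t=0.762: each vertex is (1-t)·p0[i] + t·p1[i].
  v1: (1-0.762)·(3.19,2.52) + 0.762·(3.22,1.11) = (3.2129,1.4456)
  v2: (1-0.762)·(0.06,3.21) + 0.762·(-0.52,1.91) = (-0.3820,2.2194)
  v3: (1-0.762)·(-4.09,2.03) + 0.762·(-5.42,0.5) = (-5.1035,0.8641)
  v4: (1-0.762)·(-3.24,-1.75) + 0.762·(-6.76,-5.23) = (-5.9222,-4.4018)
  v5: (1-0.762)·(-2.13,-3.3) + 0.762·(-4.81,-8.41) = (-4.1722,-7.1938)
  v6: (1-0.762)·(1.98,-3.18) + 0.762·(2.6,-7.01) = (2.4524,-6.0985)
  v7: (1-0.762)·(3.36,-0.22) + 0.762·(6.79,-2.37) = (5.9737,-1.8583)
Shoelace sum Σ(x_i·y_{i+1} − x_{i+1}·y_i):
  i=1: 3.2129·2.2194 − -0.3820·1.4456 = +7.6828 (running +7.6828)
  i=2: -0.3820·0.8641 − -5.1035·2.2194 = +10.9966 (running +18.6793)
  i=3: -5.1035·-4.4018 − -5.9222·0.8641 = +27.5819 (running +46.2612)
  i=4: -5.9222·-7.1938 − -4.1722·-4.4018 = +24.2387 (running +70.4999)
  i=5: -4.1722·-6.0985 − 2.4524·-7.1938 = +43.0862 (running +113.5860)
  i=6: 2.4524·-1.8583 − 5.9737·-6.0985 = +31.8728 (running +145.4588)
  i=7: 5.9737·1.4456 − 3.2129·-1.8583 = +14.6059 (running +160.0646)
Area = |Σ|/2 = |160.0646|/2 = 80.0323

Area at t=0.762: 80.0323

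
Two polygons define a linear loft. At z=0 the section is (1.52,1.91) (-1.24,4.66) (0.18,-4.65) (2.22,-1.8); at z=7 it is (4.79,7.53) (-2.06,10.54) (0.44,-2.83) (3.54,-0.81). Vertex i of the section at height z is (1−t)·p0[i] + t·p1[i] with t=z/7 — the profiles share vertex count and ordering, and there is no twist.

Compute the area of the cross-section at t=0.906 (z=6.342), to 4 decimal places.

Cross-section at t=0.906: each vertex is (1-t)·p0[i] + t·p1[i].
  v1: (1-0.906)·(1.52,1.91) + 0.906·(4.79,7.53) = (4.4826,7.0017)
  v2: (1-0.906)·(-1.24,4.66) + 0.906·(-2.06,10.54) = (-1.9829,9.9873)
  v3: (1-0.906)·(0.18,-4.65) + 0.906·(0.44,-2.83) = (0.4156,-3.0011)
  v4: (1-0.906)·(2.22,-1.8) + 0.906·(3.54,-0.81) = (3.4159,-0.9031)
Shoelace sum Σ(x_i·y_{i+1} − x_{i+1}·y_i):
  i=1: 4.4826·9.9873 − -1.9829·7.0017 = +58.6530 (running +58.6530)
  i=2: -1.9829·-3.0011 − 0.4156·9.9873 = +1.8006 (running +60.4536)
  i=3: 0.4156·-0.9031 − 3.4159·-3.0011 = +9.8762 (running +70.3298)
  i=4: 3.4159·7.0017 − 4.4826·-0.9031 = +27.9654 (running +98.2952)
Area = |Σ|/2 = |98.2952|/2 = 49.1476

Area at t=0.906: 49.1476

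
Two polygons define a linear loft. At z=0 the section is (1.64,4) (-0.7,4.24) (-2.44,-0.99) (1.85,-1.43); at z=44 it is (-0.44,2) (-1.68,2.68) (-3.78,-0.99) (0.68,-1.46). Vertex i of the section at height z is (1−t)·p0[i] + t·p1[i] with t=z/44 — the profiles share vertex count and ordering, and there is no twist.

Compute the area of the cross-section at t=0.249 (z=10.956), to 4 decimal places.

Cross-section at t=0.249: each vertex is (1-t)·p0[i] + t·p1[i].
  v1: (1-0.249)·(1.64,4) + 0.249·(-0.44,2) = (1.1221,3.5020)
  v2: (1-0.249)·(-0.7,4.24) + 0.249·(-1.68,2.68) = (-0.9440,3.8516)
  v3: (1-0.249)·(-2.44,-0.99) + 0.249·(-3.78,-0.99) = (-2.7737,-0.9900)
  v4: (1-0.249)·(1.85,-1.43) + 0.249·(0.68,-1.46) = (1.5587,-1.4375)
Shoelace sum Σ(x_i·y_{i+1} − x_{i+1}·y_i):
  i=1: 1.1221·3.8516 − -0.9440·3.5020 = +7.6277 (running +7.6277)
  i=2: -0.9440·-0.9900 − -2.7737·3.8516 = +11.6175 (running +19.2452)
  i=3: -2.7737·-1.4375 − 1.5587·-0.9900 = +5.5301 (running +24.7754)
  i=4: 1.5587·3.5020 − 1.1221·-1.4375 = +7.0714 (running +31.8468)
Area = |Σ|/2 = |31.8468|/2 = 15.9234

Area at t=0.249: 15.9234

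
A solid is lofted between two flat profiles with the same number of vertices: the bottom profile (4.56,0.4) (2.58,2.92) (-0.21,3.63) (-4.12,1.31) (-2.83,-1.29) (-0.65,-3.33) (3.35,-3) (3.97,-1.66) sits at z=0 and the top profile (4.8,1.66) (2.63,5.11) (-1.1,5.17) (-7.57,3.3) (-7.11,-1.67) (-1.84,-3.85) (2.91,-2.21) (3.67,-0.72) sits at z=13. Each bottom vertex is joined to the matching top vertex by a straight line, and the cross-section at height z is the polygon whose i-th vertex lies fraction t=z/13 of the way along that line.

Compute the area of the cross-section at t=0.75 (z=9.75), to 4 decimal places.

Cross-section at t=0.75: each vertex is (1-t)·p0[i] + t·p1[i].
  v1: (1-0.75)·(4.56,0.4) + 0.75·(4.8,1.66) = (4.7400,1.3450)
  v2: (1-0.75)·(2.58,2.92) + 0.75·(2.63,5.11) = (2.6175,4.5625)
  v3: (1-0.75)·(-0.21,3.63) + 0.75·(-1.1,5.17) = (-0.8775,4.7850)
  v4: (1-0.75)·(-4.12,1.31) + 0.75·(-7.57,3.3) = (-6.7075,2.8025)
  v5: (1-0.75)·(-2.83,-1.29) + 0.75·(-7.11,-1.67) = (-6.0400,-1.5750)
  v6: (1-0.75)·(-0.65,-3.33) + 0.75·(-1.84,-3.85) = (-1.5425,-3.7200)
  v7: (1-0.75)·(3.35,-3) + 0.75·(2.91,-2.21) = (3.0200,-2.4075)
  v8: (1-0.75)·(3.97,-1.66) + 0.75·(3.67,-0.72) = (3.7450,-0.9550)
Shoelace sum Σ(x_i·y_{i+1} − x_{i+1}·y_i):
  i=1: 4.7400·4.5625 − 2.6175·1.3450 = +18.1057 (running +18.1057)
  i=2: 2.6175·4.7850 − -0.8775·4.5625 = +16.5283 (running +34.6340)
  i=3: -0.8775·2.8025 − -6.7075·4.7850 = +29.6362 (running +64.2702)
  i=4: -6.7075·-1.5750 − -6.0400·2.8025 = +27.4914 (running +91.7617)
  i=5: -6.0400·-3.7200 − -1.5425·-1.5750 = +20.0394 (running +111.8010)
  i=6: -1.5425·-2.4075 − 3.0200·-3.7200 = +14.9480 (running +126.7490)
  i=7: 3.0200·-0.9550 − 3.7450·-2.4075 = +6.1320 (running +132.8810)
  i=8: 3.7450·1.3450 − 4.7400·-0.9550 = +9.5637 (running +142.4447)
Area = |Σ|/2 = |142.4447|/2 = 71.2223

Area at t=0.75: 71.2223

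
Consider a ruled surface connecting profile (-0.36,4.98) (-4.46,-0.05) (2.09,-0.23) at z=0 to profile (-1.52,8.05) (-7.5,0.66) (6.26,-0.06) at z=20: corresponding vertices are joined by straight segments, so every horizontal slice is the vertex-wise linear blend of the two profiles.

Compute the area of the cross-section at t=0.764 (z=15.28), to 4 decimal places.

Cross-section at t=0.764: each vertex is (1-t)·p0[i] + t·p1[i].
  v1: (1-0.764)·(-0.36,4.98) + 0.764·(-1.52,8.05) = (-1.2462,7.3255)
  v2: (1-0.764)·(-4.46,-0.05) + 0.764·(-7.5,0.66) = (-6.7826,0.4924)
  v3: (1-0.764)·(2.09,-0.23) + 0.764·(6.26,-0.06) = (5.2759,-0.1001)
Shoelace sum Σ(x_i·y_{i+1} − x_{i+1}·y_i):
  i=1: -1.2462·0.4924 − -6.7826·7.3255 = +49.0718 (running +49.0718)
  i=2: -6.7826·-0.1001 − 5.2759·0.4924 = -1.9190 (running +47.1528)
  i=3: 5.2759·7.3255 − -1.2462·-0.1001 = +38.5236 (running +85.6764)
Area = |Σ|/2 = |85.6764|/2 = 42.8382

Area at t=0.764: 42.8382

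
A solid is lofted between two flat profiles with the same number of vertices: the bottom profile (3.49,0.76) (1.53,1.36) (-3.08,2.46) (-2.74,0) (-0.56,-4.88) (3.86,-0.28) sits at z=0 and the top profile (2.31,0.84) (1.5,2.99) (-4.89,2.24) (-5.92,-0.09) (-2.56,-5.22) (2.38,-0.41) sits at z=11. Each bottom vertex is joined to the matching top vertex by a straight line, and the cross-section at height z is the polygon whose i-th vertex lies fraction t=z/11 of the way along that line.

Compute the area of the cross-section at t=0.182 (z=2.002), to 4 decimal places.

Cross-section at t=0.182: each vertex is (1-t)·p0[i] + t·p1[i].
  v1: (1-0.182)·(3.49,0.76) + 0.182·(2.31,0.84) = (3.2752,0.7746)
  v2: (1-0.182)·(1.53,1.36) + 0.182·(1.5,2.99) = (1.5245,1.6567)
  v3: (1-0.182)·(-3.08,2.46) + 0.182·(-4.89,2.24) = (-3.4094,2.4200)
  v4: (1-0.182)·(-2.74,0) + 0.182·(-5.92,-0.09) = (-3.3188,-0.0164)
  v5: (1-0.182)·(-0.56,-4.88) + 0.182·(-2.56,-5.22) = (-0.9240,-4.9419)
  v6: (1-0.182)·(3.86,-0.28) + 0.182·(2.38,-0.41) = (3.5906,-0.3037)
Shoelace sum Σ(x_i·y_{i+1} − x_{i+1}·y_i):
  i=1: 3.2752·1.6567 − 1.5245·0.7746 = +4.2451 (running +4.2451)
  i=2: 1.5245·2.4200 − -3.4094·1.6567 = +9.3376 (running +13.5827)
  i=3: -3.4094·-0.0164 − -3.3188·2.4200 = +8.0871 (running +21.6698)
  i=4: -3.3188·-4.9419 − -0.9240·-0.0164 = +16.3858 (running +38.0556)
  i=5: -0.9240·-0.3037 − 3.5906·-4.9419 = +18.0251 (running +56.0807)
  i=6: 3.5906·0.7746 − 3.2752·-0.3037 = +3.7757 (running +59.8564)
Area = |Σ|/2 = |59.8564|/2 = 29.9282

Area at t=0.182: 29.9282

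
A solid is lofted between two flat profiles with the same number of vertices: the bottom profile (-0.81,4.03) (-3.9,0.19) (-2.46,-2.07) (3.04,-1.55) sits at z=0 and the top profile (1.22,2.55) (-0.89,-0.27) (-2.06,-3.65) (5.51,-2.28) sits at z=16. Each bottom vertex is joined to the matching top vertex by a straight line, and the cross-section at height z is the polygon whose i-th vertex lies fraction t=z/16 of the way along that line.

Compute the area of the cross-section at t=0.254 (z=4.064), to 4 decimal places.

Cross-section at t=0.254: each vertex is (1-t)·p0[i] + t·p1[i].
  v1: (1-0.254)·(-0.81,4.03) + 0.254·(1.22,2.55) = (-0.2944,3.6541)
  v2: (1-0.254)·(-3.9,0.19) + 0.254·(-0.89,-0.27) = (-3.1355,0.0732)
  v3: (1-0.254)·(-2.46,-2.07) + 0.254·(-2.06,-3.65) = (-2.3584,-2.4713)
  v4: (1-0.254)·(3.04,-1.55) + 0.254·(5.51,-2.28) = (3.6674,-1.7354)
Shoelace sum Σ(x_i·y_{i+1} − x_{i+1}·y_i):
  i=1: -0.2944·0.0732 − -3.1355·3.6541 = +11.4357 (running +11.4357)
  i=2: -3.1355·-2.4713 − -2.3584·0.0732 = +7.9213 (running +19.3570)
  i=3: -2.3584·-1.7354 − 3.6674·-2.4713 = +13.1561 (running +32.5130)
  i=4: 3.6674·3.6541 − -0.2944·-1.7354 = +12.8900 (running +45.4031)
Area = |Σ|/2 = |45.4031|/2 = 22.7015

Area at t=0.254: 22.7015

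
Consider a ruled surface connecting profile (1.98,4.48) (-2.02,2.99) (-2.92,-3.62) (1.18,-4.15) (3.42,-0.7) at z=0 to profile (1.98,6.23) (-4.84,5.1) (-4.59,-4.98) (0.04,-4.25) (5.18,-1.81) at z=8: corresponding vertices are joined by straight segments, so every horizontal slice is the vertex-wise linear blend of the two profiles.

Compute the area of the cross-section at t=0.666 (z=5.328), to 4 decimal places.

Cross-section at t=0.666: each vertex is (1-t)·p0[i] + t·p1[i].
  v1: (1-0.666)·(1.98,4.48) + 0.666·(1.98,6.23) = (1.9800,5.6455)
  v2: (1-0.666)·(-2.02,2.99) + 0.666·(-4.84,5.1) = (-3.8981,4.3953)
  v3: (1-0.666)·(-2.92,-3.62) + 0.666·(-4.59,-4.98) = (-4.0322,-4.5258)
  v4: (1-0.666)·(1.18,-4.15) + 0.666·(0.04,-4.25) = (0.4208,-4.2166)
  v5: (1-0.666)·(3.42,-0.7) + 0.666·(5.18,-1.81) = (4.5922,-1.4393)
Shoelace sum Σ(x_i·y_{i+1} − x_{i+1}·y_i):
  i=1: 1.9800·4.3953 − -3.8981·5.6455 = +30.7095 (running +30.7095)
  i=2: -3.8981·-4.5258 − -4.0322·4.3953 = +35.3646 (running +66.0741)
  i=3: -4.0322·-4.2166 − 0.4208·-4.5258 = +18.9065 (running +84.9806)
  i=4: 0.4208·-1.4393 − 4.5922·-4.2166 = +18.7577 (running +103.7383)
  i=5: 4.5922·5.6455 − 1.9800·-1.4393 = +28.7748 (running +132.5131)
Area = |Σ|/2 = |132.5131|/2 = 66.2565

Area at t=0.666: 66.2565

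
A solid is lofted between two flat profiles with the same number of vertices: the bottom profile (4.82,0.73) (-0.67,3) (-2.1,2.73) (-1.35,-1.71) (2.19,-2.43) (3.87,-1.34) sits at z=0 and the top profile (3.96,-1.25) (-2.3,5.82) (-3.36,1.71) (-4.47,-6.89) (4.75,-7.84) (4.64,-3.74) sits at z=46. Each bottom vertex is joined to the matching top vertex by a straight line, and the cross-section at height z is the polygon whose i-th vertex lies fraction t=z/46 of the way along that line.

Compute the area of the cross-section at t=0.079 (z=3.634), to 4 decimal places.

Area at t=0.079: 28.1820

Cross-section at t=0.079: each vertex is (1-t)·p0[i] + t·p1[i].
  v1: (1-0.079)·(4.82,0.73) + 0.079·(3.96,-1.25) = (4.7521,0.5736)
  v2: (1-0.079)·(-0.67,3) + 0.079·(-2.3,5.82) = (-0.7988,3.2228)
  v3: (1-0.079)·(-2.1,2.73) + 0.079·(-3.36,1.71) = (-2.1995,2.6494)
  v4: (1-0.079)·(-1.35,-1.71) + 0.079·(-4.47,-6.89) = (-1.5965,-2.1192)
  v5: (1-0.079)·(2.19,-2.43) + 0.079·(4.75,-7.84) = (2.3922,-2.8574)
  v6: (1-0.079)·(3.87,-1.34) + 0.079·(4.64,-3.74) = (3.9308,-1.5296)
Shoelace sum Σ(x_i·y_{i+1} − x_{i+1}·y_i):
  i=1: 4.7521·3.2228 − -0.7988·0.5736 = +15.7730 (running +15.7730)
  i=2: -0.7988·2.6494 − -2.1995·3.2228 = +4.9724 (running +20.7454)
  i=3: -2.1995·-2.1192 − -1.5965·2.6494 = +8.8911 (running +29.6364)
  i=4: -1.5965·-2.8574 − 2.3922·-2.1192 = +9.6314 (running +39.2679)
  i=5: 2.3922·-1.5296 − 3.9308·-2.8574 = +7.5727 (running +46.8406)
  i=6: 3.9308·0.5736 − 4.7521·-1.5296 = +9.5234 (running +56.3640)
Area = |Σ|/2 = |56.3640|/2 = 28.1820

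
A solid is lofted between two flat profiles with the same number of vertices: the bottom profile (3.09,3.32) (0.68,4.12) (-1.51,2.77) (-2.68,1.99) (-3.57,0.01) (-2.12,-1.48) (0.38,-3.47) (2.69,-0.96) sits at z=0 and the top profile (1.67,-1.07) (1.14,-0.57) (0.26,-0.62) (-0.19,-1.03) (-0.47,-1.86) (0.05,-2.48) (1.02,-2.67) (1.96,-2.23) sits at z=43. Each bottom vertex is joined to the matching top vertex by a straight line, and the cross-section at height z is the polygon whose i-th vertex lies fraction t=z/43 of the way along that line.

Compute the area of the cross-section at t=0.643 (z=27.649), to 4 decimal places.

Area at t=0.643: 10.6605

Cross-section at t=0.643: each vertex is (1-t)·p0[i] + t·p1[i].
  v1: (1-0.643)·(3.09,3.32) + 0.643·(1.67,-1.07) = (2.1769,0.4972)
  v2: (1-0.643)·(0.68,4.12) + 0.643·(1.14,-0.57) = (0.9758,1.1043)
  v3: (1-0.643)·(-1.51,2.77) + 0.643·(0.26,-0.62) = (-0.3719,0.5902)
  v4: (1-0.643)·(-2.68,1.99) + 0.643·(-0.19,-1.03) = (-1.0789,0.0481)
  v5: (1-0.643)·(-3.57,0.01) + 0.643·(-0.47,-1.86) = (-1.5767,-1.1924)
  v6: (1-0.643)·(-2.12,-1.48) + 0.643·(0.05,-2.48) = (-0.7247,-2.1230)
  v7: (1-0.643)·(0.38,-3.47) + 0.643·(1.02,-2.67) = (0.7915,-2.9556)
  v8: (1-0.643)·(2.69,-0.96) + 0.643·(1.96,-2.23) = (2.2206,-1.7766)
Shoelace sum Σ(x_i·y_{i+1} − x_{i+1}·y_i):
  i=1: 2.1769·1.1043 − 0.9758·0.4972 = +1.9189 (running +1.9189)
  i=2: 0.9758·0.5902 − -0.3719·1.1043 = +0.9866 (running +2.9055)
  i=3: -0.3719·0.0481 − -1.0789·0.5902 = +0.6189 (running +3.5244)
  i=4: -1.0789·-1.1924 − -1.5767·0.0481 = +1.3624 (running +4.8868)
  i=5: -1.5767·-2.1230 − -0.7247·-1.1924 = +2.4832 (running +7.3700)
  i=6: -0.7247·-2.9556 − 0.7915·-2.1230 = +3.8223 (running +11.1923)
  i=7: 0.7915·-1.7766 − 2.2206·-2.9556 = +5.1570 (running +16.3494)
  i=8: 2.2206·0.4972 − 2.1769·-1.7766 = +4.9717 (running +21.3211)
Area = |Σ|/2 = |21.3211|/2 = 10.6605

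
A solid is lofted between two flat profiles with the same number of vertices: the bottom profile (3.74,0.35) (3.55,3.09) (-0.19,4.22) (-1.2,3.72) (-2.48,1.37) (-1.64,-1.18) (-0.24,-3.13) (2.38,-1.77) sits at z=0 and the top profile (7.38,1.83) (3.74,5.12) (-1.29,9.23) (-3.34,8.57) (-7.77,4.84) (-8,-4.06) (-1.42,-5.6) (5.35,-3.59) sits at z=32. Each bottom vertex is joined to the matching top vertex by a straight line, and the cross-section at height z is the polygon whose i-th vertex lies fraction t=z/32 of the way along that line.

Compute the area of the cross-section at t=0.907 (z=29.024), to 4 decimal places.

Cross-section at t=0.907: each vertex is (1-t)·p0[i] + t·p1[i].
  v1: (1-0.907)·(3.74,0.35) + 0.907·(7.38,1.83) = (7.0415,1.6924)
  v2: (1-0.907)·(3.55,3.09) + 0.907·(3.74,5.12) = (3.7223,4.9312)
  v3: (1-0.907)·(-0.19,4.22) + 0.907·(-1.29,9.23) = (-1.1877,8.7641)
  v4: (1-0.907)·(-1.2,3.72) + 0.907·(-3.34,8.57) = (-3.1410,8.1189)
  v5: (1-0.907)·(-2.48,1.37) + 0.907·(-7.77,4.84) = (-7.2780,4.5173)
  v6: (1-0.907)·(-1.64,-1.18) + 0.907·(-8,-4.06) = (-7.4085,-3.7922)
  v7: (1-0.907)·(-0.24,-3.13) + 0.907·(-1.42,-5.6) = (-1.3103,-5.3703)
  v8: (1-0.907)·(2.38,-1.77) + 0.907·(5.35,-3.59) = (5.0738,-3.4207)
Shoelace sum Σ(x_i·y_{i+1} − x_{i+1}·y_i):
  i=1: 7.0415·4.9312 − 3.7223·1.6924 = +28.4235 (running +28.4235)
  i=2: 3.7223·8.7641 − -1.1877·4.9312 = +38.4796 (running +66.9031)
  i=3: -1.1877·8.1189 − -3.1410·8.7641 = +17.8849 (running +84.7879)
  i=4: -3.1410·4.5173 − -7.2780·8.1189 = +44.9012 (running +129.6892)
  i=5: -7.2780·-3.7922 − -7.4085·4.5173 = +61.0659 (running +190.7551)
  i=6: -7.4085·-5.3703 − -1.3103·-3.7922 = +34.8172 (running +225.5723)
  i=7: -1.3103·-3.4207 − 5.0738·-5.3703 = +31.7298 (running +257.3020)
  i=8: 5.0738·1.6924 − 7.0415·-3.4207 = +32.6738 (running +289.9758)
Area = |Σ|/2 = |289.9758|/2 = 144.9879

Area at t=0.907: 144.9879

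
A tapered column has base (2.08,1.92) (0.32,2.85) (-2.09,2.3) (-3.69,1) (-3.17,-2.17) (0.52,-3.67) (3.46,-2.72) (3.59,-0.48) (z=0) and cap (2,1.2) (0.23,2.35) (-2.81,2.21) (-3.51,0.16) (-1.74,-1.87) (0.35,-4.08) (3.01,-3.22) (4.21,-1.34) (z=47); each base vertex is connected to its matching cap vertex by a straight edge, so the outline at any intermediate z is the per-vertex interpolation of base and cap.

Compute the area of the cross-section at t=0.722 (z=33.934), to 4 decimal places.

Area at t=0.722: 31.8994

Cross-section at t=0.722: each vertex is (1-t)·p0[i] + t·p1[i].
  v1: (1-0.722)·(2.08,1.92) + 0.722·(2,1.2) = (2.0222,1.4002)
  v2: (1-0.722)·(0.32,2.85) + 0.722·(0.23,2.35) = (0.2550,2.4890)
  v3: (1-0.722)·(-2.09,2.3) + 0.722·(-2.81,2.21) = (-2.6098,2.2350)
  v4: (1-0.722)·(-3.69,1) + 0.722·(-3.51,0.16) = (-3.5600,0.3935)
  v5: (1-0.722)·(-3.17,-2.17) + 0.722·(-1.74,-1.87) = (-2.1375,-1.9534)
  v6: (1-0.722)·(0.52,-3.67) + 0.722·(0.35,-4.08) = (0.3973,-3.9660)
  v7: (1-0.722)·(3.46,-2.72) + 0.722·(3.01,-3.22) = (3.1351,-3.0810)
  v8: (1-0.722)·(3.59,-0.48) + 0.722·(4.21,-1.34) = (4.0376,-1.1009)
Shoelace sum Σ(x_i·y_{i+1} − x_{i+1}·y_i):
  i=1: 2.0222·2.4890 − 0.2550·1.4002 = +4.6763 (running +4.6763)
  i=2: 0.2550·2.2350 − -2.6098·2.4890 = +7.0659 (running +11.7422)
  i=3: -2.6098·0.3935 − -3.5600·2.2350 = +6.9297 (running +18.6719)
  i=4: -3.5600·-1.9534 − -2.1375·0.3935 = +7.7953 (running +26.4672)
  i=5: -2.1375·-3.9660 − 0.3973·-1.9534 = +9.2535 (running +35.7208)
  i=6: 0.3973·-3.0810 − 3.1351·-3.9660 = +11.2099 (running +46.9307)
  i=7: 3.1351·-1.1009 − 4.0376·-3.0810 = +8.9885 (running +55.9192)
  i=8: 4.0376·1.4002 − 2.0222·-1.1009 = +7.8797 (running +63.7988)
Area = |Σ|/2 = |63.7988|/2 = 31.8994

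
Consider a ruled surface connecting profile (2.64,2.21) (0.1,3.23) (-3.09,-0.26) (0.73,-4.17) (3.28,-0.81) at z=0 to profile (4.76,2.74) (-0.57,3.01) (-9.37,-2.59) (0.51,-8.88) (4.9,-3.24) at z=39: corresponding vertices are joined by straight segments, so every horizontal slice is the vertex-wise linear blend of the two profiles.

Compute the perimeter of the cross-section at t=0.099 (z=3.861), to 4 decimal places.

Perimeter at t=0.099: 22.1679

Cross-section at t=0.099: each vertex is (1-t)·p0[i] + t·p1[i].
  v1: (1-0.099)·(2.64,2.21) + 0.099·(4.76,2.74) = (2.8499,2.2625)
  v2: (1-0.099)·(0.1,3.23) + 0.099·(-0.57,3.01) = (0.0337,3.2082)
  v3: (1-0.099)·(-3.09,-0.26) + 0.099·(-9.37,-2.59) = (-3.7117,-0.4907)
  v4: (1-0.099)·(0.73,-4.17) + 0.099·(0.51,-8.88) = (0.7082,-4.6363)
  v5: (1-0.099)·(3.28,-0.81) + 0.099·(4.9,-3.24) = (3.4404,-1.0506)
Perimeter = Σ |v_{i+1} − v_i|:
  edge 1→2: √(-2.8162² + 0.9457²) = 2.9708 (running 2.9708)
  edge 2→3: √(-3.7454² + -3.6989²) = 5.2640 (running 8.2348)
  edge 3→4: √(4.4199² + -4.1456²) = 6.0599 (running 14.2946)
  edge 4→5: √(2.7322² + 3.5857²) = 4.5080 (running 18.8026)
  edge 5→1: √(-0.5905² + 3.3130²) = 3.3653 (running 22.1679)
Perimeter = 22.1679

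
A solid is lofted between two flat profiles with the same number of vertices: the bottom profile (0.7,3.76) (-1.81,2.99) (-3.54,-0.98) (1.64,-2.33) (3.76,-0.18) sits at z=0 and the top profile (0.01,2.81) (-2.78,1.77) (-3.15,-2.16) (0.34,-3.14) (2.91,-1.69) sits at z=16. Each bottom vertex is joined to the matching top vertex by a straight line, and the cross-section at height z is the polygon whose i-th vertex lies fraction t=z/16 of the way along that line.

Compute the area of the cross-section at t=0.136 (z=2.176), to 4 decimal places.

Cross-section at t=0.136: each vertex is (1-t)·p0[i] + t·p1[i].
  v1: (1-0.136)·(0.7,3.76) + 0.136·(0.01,2.81) = (0.6062,3.6308)
  v2: (1-0.136)·(-1.81,2.99) + 0.136·(-2.78,1.77) = (-1.9419,2.8241)
  v3: (1-0.136)·(-3.54,-0.98) + 0.136·(-3.15,-2.16) = (-3.4870,-1.1405)
  v4: (1-0.136)·(1.64,-2.33) + 0.136·(0.34,-3.14) = (1.4632,-2.4402)
  v5: (1-0.136)·(3.76,-0.18) + 0.136·(2.91,-1.69) = (3.6444,-0.3854)
Shoelace sum Σ(x_i·y_{i+1} − x_{i+1}·y_i):
  i=1: 0.6062·2.8241 − -1.9419·3.6308 = +8.7626 (running +8.7626)
  i=2: -1.9419·-1.1405 − -3.4870·2.8241 = +12.0622 (running +20.8247)
  i=3: -3.4870·-2.4402 − 1.4632·-1.1405 = +10.1775 (running +31.0022)
  i=4: 1.4632·-0.3854 − 3.6444·-2.4402 = +8.3291 (running +39.3313)
  i=5: 3.6444·3.6308 − 0.6062·-0.3854 = +13.4657 (running +52.7970)
Area = |Σ|/2 = |52.7970|/2 = 26.3985

Area at t=0.136: 26.3985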